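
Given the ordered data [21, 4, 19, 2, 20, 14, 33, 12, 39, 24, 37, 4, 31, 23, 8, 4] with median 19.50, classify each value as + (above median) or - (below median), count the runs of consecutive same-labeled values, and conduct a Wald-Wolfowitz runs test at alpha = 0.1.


Step 1: Compute median = 19.50; label A = above, B = below.
Labels in order: ABBBABABAAABAABB  (n_A = 8, n_B = 8)
Step 2: Count runs R = 10.
Step 3: Under H0 (random ordering), E[R] = 2*n_A*n_B/(n_A+n_B) + 1 = 2*8*8/16 + 1 = 9.0000.
        Var[R] = 2*n_A*n_B*(2*n_A*n_B - n_A - n_B) / ((n_A+n_B)^2 * (n_A+n_B-1)) = 14336/3840 = 3.7333.
        SD[R] = 1.9322.
Step 4: Continuity-corrected z = (R - 0.5 - E[R]) / SD[R] = (10 - 0.5 - 9.0000) / 1.9322 = 0.2588.
Step 5: Two-sided p-value via normal approximation = 2*(1 - Phi(|z|)) = 0.795809.
Step 6: alpha = 0.1. fail to reject H0.

R = 10, z = 0.2588, p = 0.795809, fail to reject H0.


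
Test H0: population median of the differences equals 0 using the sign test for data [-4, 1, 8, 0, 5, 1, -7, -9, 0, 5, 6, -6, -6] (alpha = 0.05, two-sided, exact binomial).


Step 1: Discard zero differences. Original n = 13; n_eff = number of nonzero differences = 11.
Nonzero differences (with sign): -4, +1, +8, +5, +1, -7, -9, +5, +6, -6, -6
Step 2: Count signs: positive = 6, negative = 5.
Step 3: Under H0: P(positive) = 0.5, so the number of positives S ~ Bin(11, 0.5).
Step 4: Two-sided exact p-value = sum of Bin(11,0.5) probabilities at or below the observed probability = 1.000000.
Step 5: alpha = 0.05. fail to reject H0.

n_eff = 11, pos = 6, neg = 5, p = 1.000000, fail to reject H0.


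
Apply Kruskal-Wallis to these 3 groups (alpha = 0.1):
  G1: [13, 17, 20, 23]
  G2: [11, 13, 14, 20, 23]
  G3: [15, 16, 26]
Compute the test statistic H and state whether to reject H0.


Step 1: Combine all N = 12 observations and assign midranks.
sorted (value, group, rank): (11,G2,1), (13,G1,2.5), (13,G2,2.5), (14,G2,4), (15,G3,5), (16,G3,6), (17,G1,7), (20,G1,8.5), (20,G2,8.5), (23,G1,10.5), (23,G2,10.5), (26,G3,12)
Step 2: Sum ranks within each group.
R_1 = 28.5 (n_1 = 4)
R_2 = 26.5 (n_2 = 5)
R_3 = 23 (n_3 = 3)
Step 3: H = 12/(N(N+1)) * sum(R_i^2/n_i) - 3(N+1)
     = 12/(12*13) * (28.5^2/4 + 26.5^2/5 + 23^2/3) - 3*13
     = 0.076923 * 519.846 - 39
     = 0.988141.
Step 4: Ties present; correction factor C = 1 - 18/(12^3 - 12) = 0.989510. Corrected H = 0.988141 / 0.989510 = 0.998616.
Step 5: Under H0, H ~ chi^2(2); p-value = 0.606951.
Step 6: alpha = 0.1. fail to reject H0.

H = 0.9986, df = 2, p = 0.606951, fail to reject H0.


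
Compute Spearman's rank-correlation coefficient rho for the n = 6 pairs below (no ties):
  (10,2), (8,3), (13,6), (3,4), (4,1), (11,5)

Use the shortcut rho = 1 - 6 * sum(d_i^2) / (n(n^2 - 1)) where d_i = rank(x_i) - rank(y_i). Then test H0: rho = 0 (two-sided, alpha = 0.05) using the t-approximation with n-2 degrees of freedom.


Step 1: Rank x and y separately (midranks; no ties here).
rank(x): 10->4, 8->3, 13->6, 3->1, 4->2, 11->5
rank(y): 2->2, 3->3, 6->6, 4->4, 1->1, 5->5
Step 2: d_i = R_x(i) - R_y(i); compute d_i^2.
  (4-2)^2=4, (3-3)^2=0, (6-6)^2=0, (1-4)^2=9, (2-1)^2=1, (5-5)^2=0
sum(d^2) = 14.
Step 3: rho = 1 - 6*14 / (6*(6^2 - 1)) = 1 - 84/210 = 0.600000.
Step 4: Under H0, t = rho * sqrt((n-2)/(1-rho^2)) = 1.5000 ~ t(4).
Step 5: Two-sided p-value from the t-distribution with 4 df = 0.208000.
Step 6: alpha = 0.05. fail to reject H0.

rho = 0.6000, p = 0.208000, fail to reject H0 at alpha = 0.05.


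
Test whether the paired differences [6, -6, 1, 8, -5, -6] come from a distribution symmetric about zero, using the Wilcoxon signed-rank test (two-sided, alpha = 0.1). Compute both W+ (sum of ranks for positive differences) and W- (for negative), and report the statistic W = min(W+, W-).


Step 1: Drop any zero differences (none here) and take |d_i|.
|d| = [6, 6, 1, 8, 5, 6]
Step 2: Midrank |d_i| (ties get averaged ranks).
ranks: |6|->4, |6|->4, |1|->1, |8|->6, |5|->2, |6|->4
Step 3: Attach original signs; sum ranks with positive sign and with negative sign.
W+ = 4 + 1 + 6 = 11
W- = 4 + 2 + 4 = 10
(Check: W+ + W- = 21 should equal n(n+1)/2 = 21.)
Step 4: Test statistic W = min(W+, W-) = 10.
Step 5: Ties in |d|, so use the tie-corrected normal approximation.
        E[W] = n(n+1)/4 = 6*7/4 = 10.5.
        Tie groups: |d|=6 (t=3); sum(t^3 - t) = 24.
        Var[W] = n(n+1)(2n+1)/24 - sum(t^3-t)/48 = 546/24 - 24/48 = 22.25.
        z = (W - E[W]) / sqrt(Var[W]) = (10 - 10.5) / 4.7170 = -0.1060.
        Two-sided p = 2*Phi(z) = 0.915583.
Step 6: alpha = 0.1. fail to reject H0.

W+ = 11, W- = 10, W = min = 10, p = 0.915583, fail to reject H0.


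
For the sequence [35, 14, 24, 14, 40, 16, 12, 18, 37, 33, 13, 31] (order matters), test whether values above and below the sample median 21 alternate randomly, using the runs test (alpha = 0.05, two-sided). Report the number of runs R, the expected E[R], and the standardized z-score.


Step 1: Compute median = 21; label A = above, B = below.
Labels in order: ABABABBBAABA  (n_A = 6, n_B = 6)
Step 2: Count runs R = 9.
Step 3: Under H0 (random ordering), E[R] = 2*n_A*n_B/(n_A+n_B) + 1 = 2*6*6/12 + 1 = 7.0000.
        Var[R] = 2*n_A*n_B*(2*n_A*n_B - n_A - n_B) / ((n_A+n_B)^2 * (n_A+n_B-1)) = 4320/1584 = 2.7273.
        SD[R] = 1.6514.
Step 4: Continuity-corrected z = (R - 0.5 - E[R]) / SD[R] = (9 - 0.5 - 7.0000) / 1.6514 = 0.9083.
Step 5: Two-sided p-value via normal approximation = 2*(1 - Phi(|z|)) = 0.363722.
Step 6: alpha = 0.05. fail to reject H0.

R = 9, z = 0.9083, p = 0.363722, fail to reject H0.


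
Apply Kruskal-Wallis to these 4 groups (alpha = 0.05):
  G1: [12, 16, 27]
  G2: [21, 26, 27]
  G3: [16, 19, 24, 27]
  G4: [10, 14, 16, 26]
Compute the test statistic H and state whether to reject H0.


Step 1: Combine all N = 14 observations and assign midranks.
sorted (value, group, rank): (10,G4,1), (12,G1,2), (14,G4,3), (16,G1,5), (16,G3,5), (16,G4,5), (19,G3,7), (21,G2,8), (24,G3,9), (26,G2,10.5), (26,G4,10.5), (27,G1,13), (27,G2,13), (27,G3,13)
Step 2: Sum ranks within each group.
R_1 = 20 (n_1 = 3)
R_2 = 31.5 (n_2 = 3)
R_3 = 34 (n_3 = 4)
R_4 = 19.5 (n_4 = 4)
Step 3: H = 12/(N(N+1)) * sum(R_i^2/n_i) - 3(N+1)
     = 12/(14*15) * (20^2/3 + 31.5^2/3 + 34^2/4 + 19.5^2/4) - 3*15
     = 0.057143 * 848.146 - 45
     = 3.465476.
Step 4: Ties present; correction factor C = 1 - 54/(14^3 - 14) = 0.980220. Corrected H = 3.465476 / 0.980220 = 3.535407.
Step 5: Under H0, H ~ chi^2(3); p-value = 0.316199.
Step 6: alpha = 0.05. fail to reject H0.

H = 3.5354, df = 3, p = 0.316199, fail to reject H0.


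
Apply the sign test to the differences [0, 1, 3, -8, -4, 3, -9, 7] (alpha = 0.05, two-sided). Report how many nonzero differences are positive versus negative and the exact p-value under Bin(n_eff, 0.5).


Step 1: Discard zero differences. Original n = 8; n_eff = number of nonzero differences = 7.
Nonzero differences (with sign): +1, +3, -8, -4, +3, -9, +7
Step 2: Count signs: positive = 4, negative = 3.
Step 3: Under H0: P(positive) = 0.5, so the number of positives S ~ Bin(7, 0.5).
Step 4: Two-sided exact p-value = sum of Bin(7,0.5) probabilities at or below the observed probability = 1.000000.
Step 5: alpha = 0.05. fail to reject H0.

n_eff = 7, pos = 4, neg = 3, p = 1.000000, fail to reject H0.


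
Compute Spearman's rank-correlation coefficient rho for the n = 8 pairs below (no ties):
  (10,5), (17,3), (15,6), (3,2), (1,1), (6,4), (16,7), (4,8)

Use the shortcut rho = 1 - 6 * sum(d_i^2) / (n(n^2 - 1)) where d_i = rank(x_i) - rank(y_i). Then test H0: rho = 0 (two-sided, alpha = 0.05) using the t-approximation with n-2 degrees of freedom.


Step 1: Rank x and y separately (midranks; no ties here).
rank(x): 10->5, 17->8, 15->6, 3->2, 1->1, 6->4, 16->7, 4->3
rank(y): 5->5, 3->3, 6->6, 2->2, 1->1, 4->4, 7->7, 8->8
Step 2: d_i = R_x(i) - R_y(i); compute d_i^2.
  (5-5)^2=0, (8-3)^2=25, (6-6)^2=0, (2-2)^2=0, (1-1)^2=0, (4-4)^2=0, (7-7)^2=0, (3-8)^2=25
sum(d^2) = 50.
Step 3: rho = 1 - 6*50 / (8*(8^2 - 1)) = 1 - 300/504 = 0.404762.
Step 4: Under H0, t = rho * sqrt((n-2)/(1-rho^2)) = 1.0842 ~ t(6).
Step 5: Two-sided p-value from the t-distribution with 6 df = 0.319889.
Step 6: alpha = 0.05. fail to reject H0.

rho = 0.4048, p = 0.319889, fail to reject H0 at alpha = 0.05.


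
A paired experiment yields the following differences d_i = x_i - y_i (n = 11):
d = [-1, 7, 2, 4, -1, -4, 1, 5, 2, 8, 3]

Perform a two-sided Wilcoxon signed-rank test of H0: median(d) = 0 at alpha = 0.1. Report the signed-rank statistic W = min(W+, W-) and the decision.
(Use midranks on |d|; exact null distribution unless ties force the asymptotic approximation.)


Step 1: Drop any zero differences (none here) and take |d_i|.
|d| = [1, 7, 2, 4, 1, 4, 1, 5, 2, 8, 3]
Step 2: Midrank |d_i| (ties get averaged ranks).
ranks: |1|->2, |7|->10, |2|->4.5, |4|->7.5, |1|->2, |4|->7.5, |1|->2, |5|->9, |2|->4.5, |8|->11, |3|->6
Step 3: Attach original signs; sum ranks with positive sign and with negative sign.
W+ = 10 + 4.5 + 7.5 + 2 + 9 + 4.5 + 11 + 6 = 54.5
W- = 2 + 2 + 7.5 = 11.5
(Check: W+ + W- = 66 should equal n(n+1)/2 = 66.)
Step 4: Test statistic W = min(W+, W-) = 11.5.
Step 5: Ties in |d|, so use the tie-corrected normal approximation.
        E[W] = n(n+1)/4 = 11*12/4 = 33.
        Tie groups: |d|=1 (t=3), |d|=2 (t=2), |d|=4 (t=2); sum(t^3 - t) = 36.
        Var[W] = n(n+1)(2n+1)/24 - sum(t^3-t)/48 = 3036/24 - 36/48 = 125.75.
        z = (W - E[W]) / sqrt(Var[W]) = (11.5 - 33) / 11.2138 = -1.9173.
        Two-sided p = 2*Phi(z) = 0.055203.
Step 6: alpha = 0.1. reject H0.

W+ = 54.5, W- = 11.5, W = min = 11.5, p = 0.055203, reject H0.


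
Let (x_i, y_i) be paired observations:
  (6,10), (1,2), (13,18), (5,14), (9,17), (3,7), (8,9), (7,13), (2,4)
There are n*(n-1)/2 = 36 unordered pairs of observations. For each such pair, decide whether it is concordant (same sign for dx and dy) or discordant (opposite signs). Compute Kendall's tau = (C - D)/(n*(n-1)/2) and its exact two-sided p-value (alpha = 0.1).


Step 1: Enumerate the 36 unordered pairs (i,j) with i<j and classify each by sign(x_j-x_i) * sign(y_j-y_i).
  (1,2):dx=-5,dy=-8->C; (1,3):dx=+7,dy=+8->C; (1,4):dx=-1,dy=+4->D; (1,5):dx=+3,dy=+7->C
  (1,6):dx=-3,dy=-3->C; (1,7):dx=+2,dy=-1->D; (1,8):dx=+1,dy=+3->C; (1,9):dx=-4,dy=-6->C
  (2,3):dx=+12,dy=+16->C; (2,4):dx=+4,dy=+12->C; (2,5):dx=+8,dy=+15->C; (2,6):dx=+2,dy=+5->C
  (2,7):dx=+7,dy=+7->C; (2,8):dx=+6,dy=+11->C; (2,9):dx=+1,dy=+2->C; (3,4):dx=-8,dy=-4->C
  (3,5):dx=-4,dy=-1->C; (3,6):dx=-10,dy=-11->C; (3,7):dx=-5,dy=-9->C; (3,8):dx=-6,dy=-5->C
  (3,9):dx=-11,dy=-14->C; (4,5):dx=+4,dy=+3->C; (4,6):dx=-2,dy=-7->C; (4,7):dx=+3,dy=-5->D
  (4,8):dx=+2,dy=-1->D; (4,9):dx=-3,dy=-10->C; (5,6):dx=-6,dy=-10->C; (5,7):dx=-1,dy=-8->C
  (5,8):dx=-2,dy=-4->C; (5,9):dx=-7,dy=-13->C; (6,7):dx=+5,dy=+2->C; (6,8):dx=+4,dy=+6->C
  (6,9):dx=-1,dy=-3->C; (7,8):dx=-1,dy=+4->D; (7,9):dx=-6,dy=-5->C; (8,9):dx=-5,dy=-9->C
Step 2: C = 31, D = 5, total pairs = 36.
Step 3: tau = (C - D)/(n(n-1)/2) = (31 - 5)/36 = 0.722222.
Step 4: Exact two-sided p-value (enumerate n! = 362880 permutations of y under H0): p = 0.005886.
Step 5: alpha = 0.1. reject H0.

tau_b = 0.7222 (C=31, D=5), p = 0.005886, reject H0.


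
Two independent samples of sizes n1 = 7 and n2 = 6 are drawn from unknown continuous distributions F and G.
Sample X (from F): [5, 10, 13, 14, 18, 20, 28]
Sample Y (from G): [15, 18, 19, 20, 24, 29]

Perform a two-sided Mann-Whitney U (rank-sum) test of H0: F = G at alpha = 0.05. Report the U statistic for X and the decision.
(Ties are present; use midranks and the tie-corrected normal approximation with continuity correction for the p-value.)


Step 1: Combine and sort all 13 observations; assign midranks.
sorted (value, group): (5,X), (10,X), (13,X), (14,X), (15,Y), (18,X), (18,Y), (19,Y), (20,X), (20,Y), (24,Y), (28,X), (29,Y)
ranks: 5->1, 10->2, 13->3, 14->4, 15->5, 18->6.5, 18->6.5, 19->8, 20->9.5, 20->9.5, 24->11, 28->12, 29->13
Step 2: Rank sum for X: R1 = 1 + 2 + 3 + 4 + 6.5 + 9.5 + 12 = 38.
Step 3: U_X = R1 - n1(n1+1)/2 = 38 - 7*8/2 = 38 - 28 = 10.
       U_Y = n1*n2 - U_X = 42 - 10 = 32.
Step 4: Ties are present, so use the tie-corrected normal approximation (with continuity correction) for the p-value.
Step 5: p-value = 0.132546; compare to alpha = 0.05. fail to reject H0.

U_X = 10, p = 0.132546, fail to reject H0 at alpha = 0.05.


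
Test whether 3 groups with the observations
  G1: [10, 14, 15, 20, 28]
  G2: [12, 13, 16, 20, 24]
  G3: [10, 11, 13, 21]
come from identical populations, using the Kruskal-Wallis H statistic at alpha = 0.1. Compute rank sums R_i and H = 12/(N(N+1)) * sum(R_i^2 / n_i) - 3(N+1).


Step 1: Combine all N = 14 observations and assign midranks.
sorted (value, group, rank): (10,G1,1.5), (10,G3,1.5), (11,G3,3), (12,G2,4), (13,G2,5.5), (13,G3,5.5), (14,G1,7), (15,G1,8), (16,G2,9), (20,G1,10.5), (20,G2,10.5), (21,G3,12), (24,G2,13), (28,G1,14)
Step 2: Sum ranks within each group.
R_1 = 41 (n_1 = 5)
R_2 = 42 (n_2 = 5)
R_3 = 22 (n_3 = 4)
Step 3: H = 12/(N(N+1)) * sum(R_i^2/n_i) - 3(N+1)
     = 12/(14*15) * (41^2/5 + 42^2/5 + 22^2/4) - 3*15
     = 0.057143 * 810 - 45
     = 1.285714.
Step 4: Ties present; correction factor C = 1 - 18/(14^3 - 14) = 0.993407. Corrected H = 1.285714 / 0.993407 = 1.294248.
Step 5: Under H0, H ~ chi^2(2); p-value = 0.523549.
Step 6: alpha = 0.1. fail to reject H0.

H = 1.2942, df = 2, p = 0.523549, fail to reject H0.


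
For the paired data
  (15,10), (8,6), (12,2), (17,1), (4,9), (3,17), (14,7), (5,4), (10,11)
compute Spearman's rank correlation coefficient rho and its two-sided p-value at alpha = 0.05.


Step 1: Rank x and y separately (midranks; no ties here).
rank(x): 15->8, 8->4, 12->6, 17->9, 4->2, 3->1, 14->7, 5->3, 10->5
rank(y): 10->7, 6->4, 2->2, 1->1, 9->6, 17->9, 7->5, 4->3, 11->8
Step 2: d_i = R_x(i) - R_y(i); compute d_i^2.
  (8-7)^2=1, (4-4)^2=0, (6-2)^2=16, (9-1)^2=64, (2-6)^2=16, (1-9)^2=64, (7-5)^2=4, (3-3)^2=0, (5-8)^2=9
sum(d^2) = 174.
Step 3: rho = 1 - 6*174 / (9*(9^2 - 1)) = 1 - 1044/720 = -0.450000.
Step 4: Under H0, t = rho * sqrt((n-2)/(1-rho^2)) = -1.3332 ~ t(7).
Step 5: Two-sided p-value from the t-distribution with 7 df = 0.224216.
Step 6: alpha = 0.05. fail to reject H0.

rho = -0.4500, p = 0.224216, fail to reject H0 at alpha = 0.05.


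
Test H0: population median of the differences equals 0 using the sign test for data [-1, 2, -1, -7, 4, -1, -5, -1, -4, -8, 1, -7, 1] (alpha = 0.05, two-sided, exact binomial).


Step 1: Discard zero differences. Original n = 13; n_eff = number of nonzero differences = 13.
Nonzero differences (with sign): -1, +2, -1, -7, +4, -1, -5, -1, -4, -8, +1, -7, +1
Step 2: Count signs: positive = 4, negative = 9.
Step 3: Under H0: P(positive) = 0.5, so the number of positives S ~ Bin(13, 0.5).
Step 4: Two-sided exact p-value = sum of Bin(13,0.5) probabilities at or below the observed probability = 0.266846.
Step 5: alpha = 0.05. fail to reject H0.

n_eff = 13, pos = 4, neg = 9, p = 0.266846, fail to reject H0.


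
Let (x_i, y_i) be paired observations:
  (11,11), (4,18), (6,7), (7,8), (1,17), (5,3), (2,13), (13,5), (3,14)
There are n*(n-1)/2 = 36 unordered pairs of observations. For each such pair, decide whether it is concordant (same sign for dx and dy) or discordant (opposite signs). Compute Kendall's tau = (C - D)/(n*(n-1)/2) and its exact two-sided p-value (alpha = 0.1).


Step 1: Enumerate the 36 unordered pairs (i,j) with i<j and classify each by sign(x_j-x_i) * sign(y_j-y_i).
  (1,2):dx=-7,dy=+7->D; (1,3):dx=-5,dy=-4->C; (1,4):dx=-4,dy=-3->C; (1,5):dx=-10,dy=+6->D
  (1,6):dx=-6,dy=-8->C; (1,7):dx=-9,dy=+2->D; (1,8):dx=+2,dy=-6->D; (1,9):dx=-8,dy=+3->D
  (2,3):dx=+2,dy=-11->D; (2,4):dx=+3,dy=-10->D; (2,5):dx=-3,dy=-1->C; (2,6):dx=+1,dy=-15->D
  (2,7):dx=-2,dy=-5->C; (2,8):dx=+9,dy=-13->D; (2,9):dx=-1,dy=-4->C; (3,4):dx=+1,dy=+1->C
  (3,5):dx=-5,dy=+10->D; (3,6):dx=-1,dy=-4->C; (3,7):dx=-4,dy=+6->D; (3,8):dx=+7,dy=-2->D
  (3,9):dx=-3,dy=+7->D; (4,5):dx=-6,dy=+9->D; (4,6):dx=-2,dy=-5->C; (4,7):dx=-5,dy=+5->D
  (4,8):dx=+6,dy=-3->D; (4,9):dx=-4,dy=+6->D; (5,6):dx=+4,dy=-14->D; (5,7):dx=+1,dy=-4->D
  (5,8):dx=+12,dy=-12->D; (5,9):dx=+2,dy=-3->D; (6,7):dx=-3,dy=+10->D; (6,8):dx=+8,dy=+2->C
  (6,9):dx=-2,dy=+11->D; (7,8):dx=+11,dy=-8->D; (7,9):dx=+1,dy=+1->C; (8,9):dx=-10,dy=+9->D
Step 2: C = 11, D = 25, total pairs = 36.
Step 3: tau = (C - D)/(n(n-1)/2) = (11 - 25)/36 = -0.388889.
Step 4: Exact two-sided p-value (enumerate n! = 362880 permutations of y under H0): p = 0.180181.
Step 5: alpha = 0.1. fail to reject H0.

tau_b = -0.3889 (C=11, D=25), p = 0.180181, fail to reject H0.


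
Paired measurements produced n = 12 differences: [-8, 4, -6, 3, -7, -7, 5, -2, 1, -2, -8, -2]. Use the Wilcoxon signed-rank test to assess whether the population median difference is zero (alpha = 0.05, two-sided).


Step 1: Drop any zero differences (none here) and take |d_i|.
|d| = [8, 4, 6, 3, 7, 7, 5, 2, 1, 2, 8, 2]
Step 2: Midrank |d_i| (ties get averaged ranks).
ranks: |8|->11.5, |4|->6, |6|->8, |3|->5, |7|->9.5, |7|->9.5, |5|->7, |2|->3, |1|->1, |2|->3, |8|->11.5, |2|->3
Step 3: Attach original signs; sum ranks with positive sign and with negative sign.
W+ = 6 + 5 + 7 + 1 = 19
W- = 11.5 + 8 + 9.5 + 9.5 + 3 + 3 + 11.5 + 3 = 59
(Check: W+ + W- = 78 should equal n(n+1)/2 = 78.)
Step 4: Test statistic W = min(W+, W-) = 19.
Step 5: Ties in |d|, so use the tie-corrected normal approximation.
        E[W] = n(n+1)/4 = 12*13/4 = 39.
        Tie groups: |d|=2 (t=3), |d|=7 (t=2), |d|=8 (t=2); sum(t^3 - t) = 36.
        Var[W] = n(n+1)(2n+1)/24 - sum(t^3-t)/48 = 3900/24 - 36/48 = 161.75.
        z = (W - E[W]) / sqrt(Var[W]) = (19 - 39) / 12.7181 = -1.5726.
        Two-sided p = 2*Phi(z) = 0.115820.
Step 6: alpha = 0.05. fail to reject H0.

W+ = 19, W- = 59, W = min = 19, p = 0.115820, fail to reject H0.


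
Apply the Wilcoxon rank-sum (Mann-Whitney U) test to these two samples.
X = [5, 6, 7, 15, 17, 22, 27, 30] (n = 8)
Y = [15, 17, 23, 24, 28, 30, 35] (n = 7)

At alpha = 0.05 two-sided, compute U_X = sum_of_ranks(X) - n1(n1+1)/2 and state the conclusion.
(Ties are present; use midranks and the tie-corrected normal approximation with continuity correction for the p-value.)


Step 1: Combine and sort all 15 observations; assign midranks.
sorted (value, group): (5,X), (6,X), (7,X), (15,X), (15,Y), (17,X), (17,Y), (22,X), (23,Y), (24,Y), (27,X), (28,Y), (30,X), (30,Y), (35,Y)
ranks: 5->1, 6->2, 7->3, 15->4.5, 15->4.5, 17->6.5, 17->6.5, 22->8, 23->9, 24->10, 27->11, 28->12, 30->13.5, 30->13.5, 35->15
Step 2: Rank sum for X: R1 = 1 + 2 + 3 + 4.5 + 6.5 + 8 + 11 + 13.5 = 49.5.
Step 3: U_X = R1 - n1(n1+1)/2 = 49.5 - 8*9/2 = 49.5 - 36 = 13.5.
       U_Y = n1*n2 - U_X = 56 - 13.5 = 42.5.
Step 4: Ties are present, so use the tie-corrected normal approximation (with continuity correction) for the p-value.
Step 5: p-value = 0.104260; compare to alpha = 0.05. fail to reject H0.

U_X = 13.5, p = 0.104260, fail to reject H0 at alpha = 0.05.


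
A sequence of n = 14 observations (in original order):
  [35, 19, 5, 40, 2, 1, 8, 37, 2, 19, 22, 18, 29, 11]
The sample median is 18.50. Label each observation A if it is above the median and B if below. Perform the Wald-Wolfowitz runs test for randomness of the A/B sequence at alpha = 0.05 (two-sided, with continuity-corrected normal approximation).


Step 1: Compute median = 18.50; label A = above, B = below.
Labels in order: AABABBBABAABAB  (n_A = 7, n_B = 7)
Step 2: Count runs R = 10.
Step 3: Under H0 (random ordering), E[R] = 2*n_A*n_B/(n_A+n_B) + 1 = 2*7*7/14 + 1 = 8.0000.
        Var[R] = 2*n_A*n_B*(2*n_A*n_B - n_A - n_B) / ((n_A+n_B)^2 * (n_A+n_B-1)) = 8232/2548 = 3.2308.
        SD[R] = 1.7974.
Step 4: Continuity-corrected z = (R - 0.5 - E[R]) / SD[R] = (10 - 0.5 - 8.0000) / 1.7974 = 0.8345.
Step 5: Two-sided p-value via normal approximation = 2*(1 - Phi(|z|)) = 0.403986.
Step 6: alpha = 0.05. fail to reject H0.

R = 10, z = 0.8345, p = 0.403986, fail to reject H0.


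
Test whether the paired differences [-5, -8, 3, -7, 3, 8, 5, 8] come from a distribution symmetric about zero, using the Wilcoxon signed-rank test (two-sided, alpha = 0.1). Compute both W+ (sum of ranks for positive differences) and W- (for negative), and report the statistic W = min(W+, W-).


Step 1: Drop any zero differences (none here) and take |d_i|.
|d| = [5, 8, 3, 7, 3, 8, 5, 8]
Step 2: Midrank |d_i| (ties get averaged ranks).
ranks: |5|->3.5, |8|->7, |3|->1.5, |7|->5, |3|->1.5, |8|->7, |5|->3.5, |8|->7
Step 3: Attach original signs; sum ranks with positive sign and with negative sign.
W+ = 1.5 + 1.5 + 7 + 3.5 + 7 = 20.5
W- = 3.5 + 7 + 5 = 15.5
(Check: W+ + W- = 36 should equal n(n+1)/2 = 36.)
Step 4: Test statistic W = min(W+, W-) = 15.5.
Step 5: Ties in |d|, so use the tie-corrected normal approximation.
        E[W] = n(n+1)/4 = 8*9/4 = 18.
        Tie groups: |d|=3 (t=2), |d|=5 (t=2), |d|=8 (t=3); sum(t^3 - t) = 36.
        Var[W] = n(n+1)(2n+1)/24 - sum(t^3-t)/48 = 1224/24 - 36/48 = 50.25.
        z = (W - E[W]) / sqrt(Var[W]) = (15.5 - 18) / 7.0887 = -0.3527.
        Two-sided p = 2*Phi(z) = 0.724334.
Step 6: alpha = 0.1. fail to reject H0.

W+ = 20.5, W- = 15.5, W = min = 15.5, p = 0.724334, fail to reject H0.


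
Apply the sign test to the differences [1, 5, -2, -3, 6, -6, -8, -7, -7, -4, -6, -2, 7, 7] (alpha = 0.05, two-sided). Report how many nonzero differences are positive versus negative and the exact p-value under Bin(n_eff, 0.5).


Step 1: Discard zero differences. Original n = 14; n_eff = number of nonzero differences = 14.
Nonzero differences (with sign): +1, +5, -2, -3, +6, -6, -8, -7, -7, -4, -6, -2, +7, +7
Step 2: Count signs: positive = 5, negative = 9.
Step 3: Under H0: P(positive) = 0.5, so the number of positives S ~ Bin(14, 0.5).
Step 4: Two-sided exact p-value = sum of Bin(14,0.5) probabilities at or below the observed probability = 0.423950.
Step 5: alpha = 0.05. fail to reject H0.

n_eff = 14, pos = 5, neg = 9, p = 0.423950, fail to reject H0.


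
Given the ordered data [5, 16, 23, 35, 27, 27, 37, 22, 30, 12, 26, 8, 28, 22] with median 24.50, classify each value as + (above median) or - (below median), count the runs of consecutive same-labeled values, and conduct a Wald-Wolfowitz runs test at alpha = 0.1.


Step 1: Compute median = 24.50; label A = above, B = below.
Labels in order: BBBAAAABABABAB  (n_A = 7, n_B = 7)
Step 2: Count runs R = 9.
Step 3: Under H0 (random ordering), E[R] = 2*n_A*n_B/(n_A+n_B) + 1 = 2*7*7/14 + 1 = 8.0000.
        Var[R] = 2*n_A*n_B*(2*n_A*n_B - n_A - n_B) / ((n_A+n_B)^2 * (n_A+n_B-1)) = 8232/2548 = 3.2308.
        SD[R] = 1.7974.
Step 4: Continuity-corrected z = (R - 0.5 - E[R]) / SD[R] = (9 - 0.5 - 8.0000) / 1.7974 = 0.2782.
Step 5: Two-sided p-value via normal approximation = 2*(1 - Phi(|z|)) = 0.780879.
Step 6: alpha = 0.1. fail to reject H0.

R = 9, z = 0.2782, p = 0.780879, fail to reject H0.


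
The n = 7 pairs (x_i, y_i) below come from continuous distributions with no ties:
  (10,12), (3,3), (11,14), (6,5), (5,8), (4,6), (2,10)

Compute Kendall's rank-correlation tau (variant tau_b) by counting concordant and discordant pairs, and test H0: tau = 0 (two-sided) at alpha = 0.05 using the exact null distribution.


Step 1: Enumerate the 21 unordered pairs (i,j) with i<j and classify each by sign(x_j-x_i) * sign(y_j-y_i).
  (1,2):dx=-7,dy=-9->C; (1,3):dx=+1,dy=+2->C; (1,4):dx=-4,dy=-7->C; (1,5):dx=-5,dy=-4->C
  (1,6):dx=-6,dy=-6->C; (1,7):dx=-8,dy=-2->C; (2,3):dx=+8,dy=+11->C; (2,4):dx=+3,dy=+2->C
  (2,5):dx=+2,dy=+5->C; (2,6):dx=+1,dy=+3->C; (2,7):dx=-1,dy=+7->D; (3,4):dx=-5,dy=-9->C
  (3,5):dx=-6,dy=-6->C; (3,6):dx=-7,dy=-8->C; (3,7):dx=-9,dy=-4->C; (4,5):dx=-1,dy=+3->D
  (4,6):dx=-2,dy=+1->D; (4,7):dx=-4,dy=+5->D; (5,6):dx=-1,dy=-2->C; (5,7):dx=-3,dy=+2->D
  (6,7):dx=-2,dy=+4->D
Step 2: C = 15, D = 6, total pairs = 21.
Step 3: tau = (C - D)/(n(n-1)/2) = (15 - 6)/21 = 0.428571.
Step 4: Exact two-sided p-value (enumerate n! = 5040 permutations of y under H0): p = 0.238889.
Step 5: alpha = 0.05. fail to reject H0.

tau_b = 0.4286 (C=15, D=6), p = 0.238889, fail to reject H0.


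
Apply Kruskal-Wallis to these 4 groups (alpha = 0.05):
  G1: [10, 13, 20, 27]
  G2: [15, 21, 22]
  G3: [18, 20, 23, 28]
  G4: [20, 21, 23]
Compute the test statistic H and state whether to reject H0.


Step 1: Combine all N = 14 observations and assign midranks.
sorted (value, group, rank): (10,G1,1), (13,G1,2), (15,G2,3), (18,G3,4), (20,G1,6), (20,G3,6), (20,G4,6), (21,G2,8.5), (21,G4,8.5), (22,G2,10), (23,G3,11.5), (23,G4,11.5), (27,G1,13), (28,G3,14)
Step 2: Sum ranks within each group.
R_1 = 22 (n_1 = 4)
R_2 = 21.5 (n_2 = 3)
R_3 = 35.5 (n_3 = 4)
R_4 = 26 (n_4 = 3)
Step 3: H = 12/(N(N+1)) * sum(R_i^2/n_i) - 3(N+1)
     = 12/(14*15) * (22^2/4 + 21.5^2/3 + 35.5^2/4 + 26^2/3) - 3*15
     = 0.057143 * 815.479 - 45
     = 1.598810.
Step 4: Ties present; correction factor C = 1 - 36/(14^3 - 14) = 0.986813. Corrected H = 1.598810 / 0.986813 = 1.620174.
Step 5: Under H0, H ~ chi^2(3); p-value = 0.654824.
Step 6: alpha = 0.05. fail to reject H0.

H = 1.6202, df = 3, p = 0.654824, fail to reject H0.


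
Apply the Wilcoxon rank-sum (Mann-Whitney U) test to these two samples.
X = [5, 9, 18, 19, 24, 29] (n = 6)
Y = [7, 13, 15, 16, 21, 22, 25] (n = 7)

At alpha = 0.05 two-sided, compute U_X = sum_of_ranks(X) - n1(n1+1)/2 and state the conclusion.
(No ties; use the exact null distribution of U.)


Step 1: Combine and sort all 13 observations; assign midranks.
sorted (value, group): (5,X), (7,Y), (9,X), (13,Y), (15,Y), (16,Y), (18,X), (19,X), (21,Y), (22,Y), (24,X), (25,Y), (29,X)
ranks: 5->1, 7->2, 9->3, 13->4, 15->5, 16->6, 18->7, 19->8, 21->9, 22->10, 24->11, 25->12, 29->13
Step 2: Rank sum for X: R1 = 1 + 3 + 7 + 8 + 11 + 13 = 43.
Step 3: U_X = R1 - n1(n1+1)/2 = 43 - 6*7/2 = 43 - 21 = 22.
       U_Y = n1*n2 - U_X = 42 - 22 = 20.
Step 4: No ties, so the exact null distribution of U (based on enumerating the C(13,6) = 1716 equally likely rank assignments) gives the two-sided p-value.
Step 5: p-value = 0.945221; compare to alpha = 0.05. fail to reject H0.

U_X = 22, p = 0.945221, fail to reject H0 at alpha = 0.05.


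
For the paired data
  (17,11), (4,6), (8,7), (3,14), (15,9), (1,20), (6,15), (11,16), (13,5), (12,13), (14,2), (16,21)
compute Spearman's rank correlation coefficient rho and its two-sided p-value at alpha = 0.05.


Step 1: Rank x and y separately (midranks; no ties here).
rank(x): 17->12, 4->3, 8->5, 3->2, 15->10, 1->1, 6->4, 11->6, 13->8, 12->7, 14->9, 16->11
rank(y): 11->6, 6->3, 7->4, 14->8, 9->5, 20->11, 15->9, 16->10, 5->2, 13->7, 2->1, 21->12
Step 2: d_i = R_x(i) - R_y(i); compute d_i^2.
  (12-6)^2=36, (3-3)^2=0, (5-4)^2=1, (2-8)^2=36, (10-5)^2=25, (1-11)^2=100, (4-9)^2=25, (6-10)^2=16, (8-2)^2=36, (7-7)^2=0, (9-1)^2=64, (11-12)^2=1
sum(d^2) = 340.
Step 3: rho = 1 - 6*340 / (12*(12^2 - 1)) = 1 - 2040/1716 = -0.188811.
Step 4: Under H0, t = rho * sqrt((n-2)/(1-rho^2)) = -0.6080 ~ t(10).
Step 5: Two-sided p-value from the t-distribution with 10 df = 0.556737.
Step 6: alpha = 0.05. fail to reject H0.

rho = -0.1888, p = 0.556737, fail to reject H0 at alpha = 0.05.


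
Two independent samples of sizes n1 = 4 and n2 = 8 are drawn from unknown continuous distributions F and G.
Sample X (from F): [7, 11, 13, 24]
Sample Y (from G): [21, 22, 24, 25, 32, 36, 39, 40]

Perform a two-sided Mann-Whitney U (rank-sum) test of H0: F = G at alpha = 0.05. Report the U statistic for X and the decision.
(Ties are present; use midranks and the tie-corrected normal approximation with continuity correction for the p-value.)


Step 1: Combine and sort all 12 observations; assign midranks.
sorted (value, group): (7,X), (11,X), (13,X), (21,Y), (22,Y), (24,X), (24,Y), (25,Y), (32,Y), (36,Y), (39,Y), (40,Y)
ranks: 7->1, 11->2, 13->3, 21->4, 22->5, 24->6.5, 24->6.5, 25->8, 32->9, 36->10, 39->11, 40->12
Step 2: Rank sum for X: R1 = 1 + 2 + 3 + 6.5 = 12.5.
Step 3: U_X = R1 - n1(n1+1)/2 = 12.5 - 4*5/2 = 12.5 - 10 = 2.5.
       U_Y = n1*n2 - U_X = 32 - 2.5 = 29.5.
Step 4: Ties are present, so use the tie-corrected normal approximation (with continuity correction) for the p-value.
Step 5: p-value = 0.026980; compare to alpha = 0.05. reject H0.

U_X = 2.5, p = 0.026980, reject H0 at alpha = 0.05.


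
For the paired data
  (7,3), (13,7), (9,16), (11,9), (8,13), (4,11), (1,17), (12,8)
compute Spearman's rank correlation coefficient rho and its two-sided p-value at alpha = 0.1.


Step 1: Rank x and y separately (midranks; no ties here).
rank(x): 7->3, 13->8, 9->5, 11->6, 8->4, 4->2, 1->1, 12->7
rank(y): 3->1, 7->2, 16->7, 9->4, 13->6, 11->5, 17->8, 8->3
Step 2: d_i = R_x(i) - R_y(i); compute d_i^2.
  (3-1)^2=4, (8-2)^2=36, (5-7)^2=4, (6-4)^2=4, (4-6)^2=4, (2-5)^2=9, (1-8)^2=49, (7-3)^2=16
sum(d^2) = 126.
Step 3: rho = 1 - 6*126 / (8*(8^2 - 1)) = 1 - 756/504 = -0.500000.
Step 4: Under H0, t = rho * sqrt((n-2)/(1-rho^2)) = -1.4142 ~ t(6).
Step 5: Two-sided p-value from the t-distribution with 6 df = 0.207031.
Step 6: alpha = 0.1. fail to reject H0.

rho = -0.5000, p = 0.207031, fail to reject H0 at alpha = 0.1.


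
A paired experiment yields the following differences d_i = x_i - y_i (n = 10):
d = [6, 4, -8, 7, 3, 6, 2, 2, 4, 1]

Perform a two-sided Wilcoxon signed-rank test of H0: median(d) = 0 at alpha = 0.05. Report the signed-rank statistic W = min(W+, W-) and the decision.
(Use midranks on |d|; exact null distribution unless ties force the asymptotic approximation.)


Step 1: Drop any zero differences (none here) and take |d_i|.
|d| = [6, 4, 8, 7, 3, 6, 2, 2, 4, 1]
Step 2: Midrank |d_i| (ties get averaged ranks).
ranks: |6|->7.5, |4|->5.5, |8|->10, |7|->9, |3|->4, |6|->7.5, |2|->2.5, |2|->2.5, |4|->5.5, |1|->1
Step 3: Attach original signs; sum ranks with positive sign and with negative sign.
W+ = 7.5 + 5.5 + 9 + 4 + 7.5 + 2.5 + 2.5 + 5.5 + 1 = 45
W- = 10 = 10
(Check: W+ + W- = 55 should equal n(n+1)/2 = 55.)
Step 4: Test statistic W = min(W+, W-) = 10.
Step 5: Ties in |d|, so use the tie-corrected normal approximation.
        E[W] = n(n+1)/4 = 10*11/4 = 27.5.
        Tie groups: |d|=2 (t=2), |d|=4 (t=2), |d|=6 (t=2); sum(t^3 - t) = 18.
        Var[W] = n(n+1)(2n+1)/24 - sum(t^3-t)/48 = 2310/24 - 18/48 = 95.875.
        z = (W - E[W]) / sqrt(Var[W]) = (10 - 27.5) / 9.7916 = -1.7873.
        Two-sided p = 2*Phi(z) = 0.073897.
Step 6: alpha = 0.05. fail to reject H0.

W+ = 45, W- = 10, W = min = 10, p = 0.073897, fail to reject H0.


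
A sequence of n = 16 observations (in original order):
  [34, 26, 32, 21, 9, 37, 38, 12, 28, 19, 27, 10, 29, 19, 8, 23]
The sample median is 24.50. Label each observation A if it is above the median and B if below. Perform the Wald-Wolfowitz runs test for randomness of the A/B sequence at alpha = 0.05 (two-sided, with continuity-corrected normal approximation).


Step 1: Compute median = 24.50; label A = above, B = below.
Labels in order: AAABBAABABABABBB  (n_A = 8, n_B = 8)
Step 2: Count runs R = 10.
Step 3: Under H0 (random ordering), E[R] = 2*n_A*n_B/(n_A+n_B) + 1 = 2*8*8/16 + 1 = 9.0000.
        Var[R] = 2*n_A*n_B*(2*n_A*n_B - n_A - n_B) / ((n_A+n_B)^2 * (n_A+n_B-1)) = 14336/3840 = 3.7333.
        SD[R] = 1.9322.
Step 4: Continuity-corrected z = (R - 0.5 - E[R]) / SD[R] = (10 - 0.5 - 9.0000) / 1.9322 = 0.2588.
Step 5: Two-sided p-value via normal approximation = 2*(1 - Phi(|z|)) = 0.795809.
Step 6: alpha = 0.05. fail to reject H0.

R = 10, z = 0.2588, p = 0.795809, fail to reject H0.


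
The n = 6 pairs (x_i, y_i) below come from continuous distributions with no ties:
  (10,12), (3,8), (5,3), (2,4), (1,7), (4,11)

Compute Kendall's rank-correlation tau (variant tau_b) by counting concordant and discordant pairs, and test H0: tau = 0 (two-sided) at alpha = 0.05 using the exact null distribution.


Step 1: Enumerate the 15 unordered pairs (i,j) with i<j and classify each by sign(x_j-x_i) * sign(y_j-y_i).
  (1,2):dx=-7,dy=-4->C; (1,3):dx=-5,dy=-9->C; (1,4):dx=-8,dy=-8->C; (1,5):dx=-9,dy=-5->C
  (1,6):dx=-6,dy=-1->C; (2,3):dx=+2,dy=-5->D; (2,4):dx=-1,dy=-4->C; (2,5):dx=-2,dy=-1->C
  (2,6):dx=+1,dy=+3->C; (3,4):dx=-3,dy=+1->D; (3,5):dx=-4,dy=+4->D; (3,6):dx=-1,dy=+8->D
  (4,5):dx=-1,dy=+3->D; (4,6):dx=+2,dy=+7->C; (5,6):dx=+3,dy=+4->C
Step 2: C = 10, D = 5, total pairs = 15.
Step 3: tau = (C - D)/(n(n-1)/2) = (10 - 5)/15 = 0.333333.
Step 4: Exact two-sided p-value (enumerate n! = 720 permutations of y under H0): p = 0.469444.
Step 5: alpha = 0.05. fail to reject H0.

tau_b = 0.3333 (C=10, D=5), p = 0.469444, fail to reject H0.


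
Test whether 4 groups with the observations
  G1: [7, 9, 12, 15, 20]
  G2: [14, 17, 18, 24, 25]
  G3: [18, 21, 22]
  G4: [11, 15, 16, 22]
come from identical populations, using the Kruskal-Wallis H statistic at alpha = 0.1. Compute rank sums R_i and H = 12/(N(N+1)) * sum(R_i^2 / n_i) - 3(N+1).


Step 1: Combine all N = 17 observations and assign midranks.
sorted (value, group, rank): (7,G1,1), (9,G1,2), (11,G4,3), (12,G1,4), (14,G2,5), (15,G1,6.5), (15,G4,6.5), (16,G4,8), (17,G2,9), (18,G2,10.5), (18,G3,10.5), (20,G1,12), (21,G3,13), (22,G3,14.5), (22,G4,14.5), (24,G2,16), (25,G2,17)
Step 2: Sum ranks within each group.
R_1 = 25.5 (n_1 = 5)
R_2 = 57.5 (n_2 = 5)
R_3 = 38 (n_3 = 3)
R_4 = 32 (n_4 = 4)
Step 3: H = 12/(N(N+1)) * sum(R_i^2/n_i) - 3(N+1)
     = 12/(17*18) * (25.5^2/5 + 57.5^2/5 + 38^2/3 + 32^2/4) - 3*18
     = 0.039216 * 1528.63 - 54
     = 5.946405.
Step 4: Ties present; correction factor C = 1 - 18/(17^3 - 17) = 0.996324. Corrected H = 5.946405 / 0.996324 = 5.968348.
Step 5: Under H0, H ~ chi^2(3); p-value = 0.113160.
Step 6: alpha = 0.1. fail to reject H0.

H = 5.9683, df = 3, p = 0.113160, fail to reject H0.


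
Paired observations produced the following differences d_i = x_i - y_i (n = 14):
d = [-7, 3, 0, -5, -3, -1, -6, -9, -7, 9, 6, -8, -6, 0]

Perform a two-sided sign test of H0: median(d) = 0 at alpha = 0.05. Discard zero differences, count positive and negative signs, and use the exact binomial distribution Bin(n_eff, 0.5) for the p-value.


Step 1: Discard zero differences. Original n = 14; n_eff = number of nonzero differences = 12.
Nonzero differences (with sign): -7, +3, -5, -3, -1, -6, -9, -7, +9, +6, -8, -6
Step 2: Count signs: positive = 3, negative = 9.
Step 3: Under H0: P(positive) = 0.5, so the number of positives S ~ Bin(12, 0.5).
Step 4: Two-sided exact p-value = sum of Bin(12,0.5) probabilities at or below the observed probability = 0.145996.
Step 5: alpha = 0.05. fail to reject H0.

n_eff = 12, pos = 3, neg = 9, p = 0.145996, fail to reject H0.


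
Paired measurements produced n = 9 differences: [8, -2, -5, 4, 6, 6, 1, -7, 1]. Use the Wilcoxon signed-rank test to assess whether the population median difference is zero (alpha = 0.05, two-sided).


Step 1: Drop any zero differences (none here) and take |d_i|.
|d| = [8, 2, 5, 4, 6, 6, 1, 7, 1]
Step 2: Midrank |d_i| (ties get averaged ranks).
ranks: |8|->9, |2|->3, |5|->5, |4|->4, |6|->6.5, |6|->6.5, |1|->1.5, |7|->8, |1|->1.5
Step 3: Attach original signs; sum ranks with positive sign and with negative sign.
W+ = 9 + 4 + 6.5 + 6.5 + 1.5 + 1.5 = 29
W- = 3 + 5 + 8 = 16
(Check: W+ + W- = 45 should equal n(n+1)/2 = 45.)
Step 4: Test statistic W = min(W+, W-) = 16.
Step 5: Ties in |d|, so use the tie-corrected normal approximation.
        E[W] = n(n+1)/4 = 9*10/4 = 22.5.
        Tie groups: |d|=1 (t=2), |d|=6 (t=2); sum(t^3 - t) = 12.
        Var[W] = n(n+1)(2n+1)/24 - sum(t^3-t)/48 = 1710/24 - 12/48 = 71.
        z = (W - E[W]) / sqrt(Var[W]) = (16 - 22.5) / 8.4261 = -0.7714.
        Two-sided p = 2*Phi(z) = 0.440465.
Step 6: alpha = 0.05. fail to reject H0.

W+ = 29, W- = 16, W = min = 16, p = 0.440465, fail to reject H0.


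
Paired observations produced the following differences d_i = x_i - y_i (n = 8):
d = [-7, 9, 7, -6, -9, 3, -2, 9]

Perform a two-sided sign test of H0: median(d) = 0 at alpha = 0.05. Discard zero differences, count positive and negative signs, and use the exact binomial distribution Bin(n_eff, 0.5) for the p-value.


Step 1: Discard zero differences. Original n = 8; n_eff = number of nonzero differences = 8.
Nonzero differences (with sign): -7, +9, +7, -6, -9, +3, -2, +9
Step 2: Count signs: positive = 4, negative = 4.
Step 3: Under H0: P(positive) = 0.5, so the number of positives S ~ Bin(8, 0.5).
Step 4: Two-sided exact p-value = sum of Bin(8,0.5) probabilities at or below the observed probability = 1.000000.
Step 5: alpha = 0.05. fail to reject H0.

n_eff = 8, pos = 4, neg = 4, p = 1.000000, fail to reject H0.


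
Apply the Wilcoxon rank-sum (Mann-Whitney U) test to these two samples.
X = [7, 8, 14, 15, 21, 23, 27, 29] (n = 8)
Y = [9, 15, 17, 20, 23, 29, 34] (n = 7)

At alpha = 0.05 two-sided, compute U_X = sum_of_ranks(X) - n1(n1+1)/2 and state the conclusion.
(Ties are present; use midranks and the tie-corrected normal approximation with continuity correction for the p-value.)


Step 1: Combine and sort all 15 observations; assign midranks.
sorted (value, group): (7,X), (8,X), (9,Y), (14,X), (15,X), (15,Y), (17,Y), (20,Y), (21,X), (23,X), (23,Y), (27,X), (29,X), (29,Y), (34,Y)
ranks: 7->1, 8->2, 9->3, 14->4, 15->5.5, 15->5.5, 17->7, 20->8, 21->9, 23->10.5, 23->10.5, 27->12, 29->13.5, 29->13.5, 34->15
Step 2: Rank sum for X: R1 = 1 + 2 + 4 + 5.5 + 9 + 10.5 + 12 + 13.5 = 57.5.
Step 3: U_X = R1 - n1(n1+1)/2 = 57.5 - 8*9/2 = 57.5 - 36 = 21.5.
       U_Y = n1*n2 - U_X = 56 - 21.5 = 34.5.
Step 4: Ties are present, so use the tie-corrected normal approximation (with continuity correction) for the p-value.
Step 5: p-value = 0.486283; compare to alpha = 0.05. fail to reject H0.

U_X = 21.5, p = 0.486283, fail to reject H0 at alpha = 0.05.


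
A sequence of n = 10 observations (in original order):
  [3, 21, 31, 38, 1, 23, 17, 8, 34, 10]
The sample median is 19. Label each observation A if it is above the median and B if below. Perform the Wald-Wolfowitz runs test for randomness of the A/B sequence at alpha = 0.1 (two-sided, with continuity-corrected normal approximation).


Step 1: Compute median = 19; label A = above, B = below.
Labels in order: BAAABABBAB  (n_A = 5, n_B = 5)
Step 2: Count runs R = 7.
Step 3: Under H0 (random ordering), E[R] = 2*n_A*n_B/(n_A+n_B) + 1 = 2*5*5/10 + 1 = 6.0000.
        Var[R] = 2*n_A*n_B*(2*n_A*n_B - n_A - n_B) / ((n_A+n_B)^2 * (n_A+n_B-1)) = 2000/900 = 2.2222.
        SD[R] = 1.4907.
Step 4: Continuity-corrected z = (R - 0.5 - E[R]) / SD[R] = (7 - 0.5 - 6.0000) / 1.4907 = 0.3354.
Step 5: Two-sided p-value via normal approximation = 2*(1 - Phi(|z|)) = 0.737316.
Step 6: alpha = 0.1. fail to reject H0.

R = 7, z = 0.3354, p = 0.737316, fail to reject H0.


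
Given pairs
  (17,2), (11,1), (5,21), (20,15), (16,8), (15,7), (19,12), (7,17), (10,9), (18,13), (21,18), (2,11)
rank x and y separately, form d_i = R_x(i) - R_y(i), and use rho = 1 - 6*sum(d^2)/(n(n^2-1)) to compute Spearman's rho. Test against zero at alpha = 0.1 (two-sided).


Step 1: Rank x and y separately (midranks; no ties here).
rank(x): 17->8, 11->5, 5->2, 20->11, 16->7, 15->6, 19->10, 7->3, 10->4, 18->9, 21->12, 2->1
rank(y): 2->2, 1->1, 21->12, 15->9, 8->4, 7->3, 12->7, 17->10, 9->5, 13->8, 18->11, 11->6
Step 2: d_i = R_x(i) - R_y(i); compute d_i^2.
  (8-2)^2=36, (5-1)^2=16, (2-12)^2=100, (11-9)^2=4, (7-4)^2=9, (6-3)^2=9, (10-7)^2=9, (3-10)^2=49, (4-5)^2=1, (9-8)^2=1, (12-11)^2=1, (1-6)^2=25
sum(d^2) = 260.
Step 3: rho = 1 - 6*260 / (12*(12^2 - 1)) = 1 - 1560/1716 = 0.090909.
Step 4: Under H0, t = rho * sqrt((n-2)/(1-rho^2)) = 0.2887 ~ t(10).
Step 5: Two-sided p-value from the t-distribution with 10 df = 0.778725.
Step 6: alpha = 0.1. fail to reject H0.

rho = 0.0909, p = 0.778725, fail to reject H0 at alpha = 0.1.


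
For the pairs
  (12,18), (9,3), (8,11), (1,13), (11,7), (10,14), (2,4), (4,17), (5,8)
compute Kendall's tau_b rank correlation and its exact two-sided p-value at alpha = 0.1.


Step 1: Enumerate the 36 unordered pairs (i,j) with i<j and classify each by sign(x_j-x_i) * sign(y_j-y_i).
  (1,2):dx=-3,dy=-15->C; (1,3):dx=-4,dy=-7->C; (1,4):dx=-11,dy=-5->C; (1,5):dx=-1,dy=-11->C
  (1,6):dx=-2,dy=-4->C; (1,7):dx=-10,dy=-14->C; (1,8):dx=-8,dy=-1->C; (1,9):dx=-7,dy=-10->C
  (2,3):dx=-1,dy=+8->D; (2,4):dx=-8,dy=+10->D; (2,5):dx=+2,dy=+4->C; (2,6):dx=+1,dy=+11->C
  (2,7):dx=-7,dy=+1->D; (2,8):dx=-5,dy=+14->D; (2,9):dx=-4,dy=+5->D; (3,4):dx=-7,dy=+2->D
  (3,5):dx=+3,dy=-4->D; (3,6):dx=+2,dy=+3->C; (3,7):dx=-6,dy=-7->C; (3,8):dx=-4,dy=+6->D
  (3,9):dx=-3,dy=-3->C; (4,5):dx=+10,dy=-6->D; (4,6):dx=+9,dy=+1->C; (4,7):dx=+1,dy=-9->D
  (4,8):dx=+3,dy=+4->C; (4,9):dx=+4,dy=-5->D; (5,6):dx=-1,dy=+7->D; (5,7):dx=-9,dy=-3->C
  (5,8):dx=-7,dy=+10->D; (5,9):dx=-6,dy=+1->D; (6,7):dx=-8,dy=-10->C; (6,8):dx=-6,dy=+3->D
  (6,9):dx=-5,dy=-6->C; (7,8):dx=+2,dy=+13->C; (7,9):dx=+3,dy=+4->C; (8,9):dx=+1,dy=-9->D
Step 2: C = 20, D = 16, total pairs = 36.
Step 3: tau = (C - D)/(n(n-1)/2) = (20 - 16)/36 = 0.111111.
Step 4: Exact two-sided p-value (enumerate n! = 362880 permutations of y under H0): p = 0.761414.
Step 5: alpha = 0.1. fail to reject H0.

tau_b = 0.1111 (C=20, D=16), p = 0.761414, fail to reject H0.
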